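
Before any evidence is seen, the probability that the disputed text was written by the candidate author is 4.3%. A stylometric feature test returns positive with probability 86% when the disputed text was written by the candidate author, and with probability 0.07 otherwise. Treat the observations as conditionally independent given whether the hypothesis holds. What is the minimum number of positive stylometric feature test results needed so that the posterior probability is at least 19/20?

3

Prior odds = 0.043/0.957 = 43/957.
Likelihood ratio of a positive result = 0.86/0.07 = 86/7.
Target odds: 0.95 ÷ 0.05 = 19.
Need (43/957) × (86/7)ⁿ ≥ 19, i.e. (86/7)ⁿ ≥ 18183/43.
(86/7)² = 7396/49 falls short of 18183/43 but (86/7)³ = 636056/343 reaches it, so n = 3.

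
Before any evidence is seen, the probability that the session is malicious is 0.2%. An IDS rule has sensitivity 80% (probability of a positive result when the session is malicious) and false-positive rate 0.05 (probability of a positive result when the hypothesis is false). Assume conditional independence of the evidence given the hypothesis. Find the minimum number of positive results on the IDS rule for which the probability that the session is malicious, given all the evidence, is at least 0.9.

4

Prior odds = 0.002/0.998 = 1/499.
Likelihood ratio of a positive result = 0.8/0.05 = 16.
Target odds: 0.9 ÷ 0.1 = 9.
Require 16ⁿ ≥ 9 ÷ (1/499) = 4491.
16³ = 4096 falls short of 4491 but 16⁴ = 65536 reaches it, so n = 4.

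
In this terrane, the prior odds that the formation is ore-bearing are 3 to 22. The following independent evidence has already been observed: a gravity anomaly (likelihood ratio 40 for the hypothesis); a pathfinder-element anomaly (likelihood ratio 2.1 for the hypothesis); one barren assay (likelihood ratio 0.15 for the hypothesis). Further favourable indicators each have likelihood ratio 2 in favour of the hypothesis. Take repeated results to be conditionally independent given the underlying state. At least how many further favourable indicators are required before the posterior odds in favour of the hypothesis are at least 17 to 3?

2

Prior odds = 3/22.
Combined Bayes factor of the evidence already in hand = 40 × 2.1 × 0.15 = 12.6.
Odds after that evidence = (3/22) × 12.6 = 189/110.
Target odds = 17/3.
Need 2ⁿ ≥ 17/3 ÷ (189/110) = 1870/567.
2¹ = 2 falls short of 1870/567 but 2² = 4 reaches it, so n = 2.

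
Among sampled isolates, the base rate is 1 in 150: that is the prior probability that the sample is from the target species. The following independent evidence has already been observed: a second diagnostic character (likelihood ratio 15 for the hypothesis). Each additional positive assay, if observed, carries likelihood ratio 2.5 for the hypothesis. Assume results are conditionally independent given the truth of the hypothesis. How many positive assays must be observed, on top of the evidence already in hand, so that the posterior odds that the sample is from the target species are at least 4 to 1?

5

Prior odds = (1/150)/(149/150) = 1/149.
Bayes factor of the evidence already in hand = 15.
Odds after that evidence = (1/149) × 15 = 15/149.
Target odds = 4.
Need 2.5ⁿ ≥ 4 ÷ (15/149) = 596/15.
2.5⁴ = 39.0625 falls short of 596/15 but 2.5⁵ = 97.65625 reaches it, so n = 5.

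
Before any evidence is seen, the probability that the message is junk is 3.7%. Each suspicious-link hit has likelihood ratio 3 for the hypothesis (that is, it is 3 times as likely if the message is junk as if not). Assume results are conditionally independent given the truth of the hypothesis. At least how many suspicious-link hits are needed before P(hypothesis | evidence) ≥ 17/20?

Prior odds = 0.037/0.963 = 37/963.
Likelihood ratio per suspicious-link hit = 3.
Target posterior odds = 0.85/0.15 = 17/3.
Require 3ⁿ ≥ 17/3 ÷ (37/963) = 5457/37.
3⁴ = 81 falls short of 5457/37 but 3⁵ = 243 reaches it, so n = 5.

5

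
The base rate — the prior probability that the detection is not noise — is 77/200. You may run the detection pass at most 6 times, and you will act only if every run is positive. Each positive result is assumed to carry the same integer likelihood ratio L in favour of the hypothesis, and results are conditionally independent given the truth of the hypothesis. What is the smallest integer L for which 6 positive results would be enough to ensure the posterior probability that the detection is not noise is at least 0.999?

4

Prior odds = 0.385/0.615 = 77/123.
Target odds = 0.999/0.001 = 999.
Need L⁶ ≥ 999 ÷ (77/123) = 122877/77.
3⁶ = 729 < 122877/77 ≤ 4096 = 4⁶, so L = 4.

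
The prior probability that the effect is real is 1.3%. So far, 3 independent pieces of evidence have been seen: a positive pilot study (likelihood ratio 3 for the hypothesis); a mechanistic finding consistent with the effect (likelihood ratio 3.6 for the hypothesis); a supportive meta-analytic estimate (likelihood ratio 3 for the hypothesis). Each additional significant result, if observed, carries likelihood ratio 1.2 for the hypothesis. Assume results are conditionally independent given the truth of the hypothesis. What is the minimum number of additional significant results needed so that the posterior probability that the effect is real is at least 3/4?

11

Prior odds = 0.013/0.987 = 13/987.
Combined Bayes factor of the evidence already in hand = 3 × 3.6 × 3 = 32.4.
Odds after that evidence = (13/987) × 32.4 = 702/1645.
Target odds = 0.75/0.25 = 3.
Need 1.2ⁿ ≥ 3 ÷ (702/1645) = 1645/234.
1.2¹⁰ = 60466176/9765625 falls short of 1645/234 but 1.2¹¹ = 362797056/48828125 reaches it, so n = 11.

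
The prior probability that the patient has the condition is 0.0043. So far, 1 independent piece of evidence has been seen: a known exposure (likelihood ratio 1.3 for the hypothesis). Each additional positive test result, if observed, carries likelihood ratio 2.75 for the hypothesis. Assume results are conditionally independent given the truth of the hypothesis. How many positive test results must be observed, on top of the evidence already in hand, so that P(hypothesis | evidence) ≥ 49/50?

Prior odds = 0.0043/0.9957 = 43/9957.
Bayes factor of the evidence already in hand = 1.3.
Odds after that evidence = (43/9957) × 1.3 = 559/99570.
Target odds = 0.98/0.02 = 49.
Need 2.75ⁿ ≥ 49 ÷ (559/99570) = 4878930/559.
2.75⁸ = 214358881/65536 falls short of 4878930/559 but 2.75⁹ ≈8994.86 reaches it, so n = 9.

9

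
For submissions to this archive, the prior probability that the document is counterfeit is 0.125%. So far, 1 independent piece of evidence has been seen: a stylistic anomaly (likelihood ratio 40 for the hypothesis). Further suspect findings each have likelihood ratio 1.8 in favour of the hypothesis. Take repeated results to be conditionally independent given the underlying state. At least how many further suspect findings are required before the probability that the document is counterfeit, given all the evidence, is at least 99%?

13

Prior odds = 0.00125/0.99875 = 1/799.
Bayes factor of the evidence already in hand = 40.
Odds after that evidence = (1/799) × 40 = 40/799.
Target odds = 0.99/0.01 = 99.
Need 1.8ⁿ ≥ 99 ÷ (40/799) = 1977.525.
1.8¹² ≈1156.83 falls short of 1977.525 but 1.8¹³ ≈2082.3 reaches it, so n = 13.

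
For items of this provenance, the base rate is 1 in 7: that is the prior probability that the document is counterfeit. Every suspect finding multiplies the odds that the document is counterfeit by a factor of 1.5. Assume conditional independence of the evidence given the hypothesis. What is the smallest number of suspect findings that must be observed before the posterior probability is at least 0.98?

Prior odds: (1/7) ÷ (6/7) = 1/6.
Likelihood ratio per suspect finding = 1.5.
Target posterior odds = 0.98/0.02 = 49.
Need (1/6) × 1.5ⁿ ≥ 49, i.e. 1.5ⁿ ≥ 294.
1.5¹⁴ = 4782969/16384 falls short of 294 but 1.5¹⁵ = 14348907/32768 reaches it, so n = 15.

15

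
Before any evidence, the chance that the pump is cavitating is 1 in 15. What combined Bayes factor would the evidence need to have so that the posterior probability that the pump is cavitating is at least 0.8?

56

Prior odds = (1/15)/(14/15) = 1/14.
Target odds = 0.8/0.2 = 4.
Required Bayes factor = 4 ÷ (1/14) = 56.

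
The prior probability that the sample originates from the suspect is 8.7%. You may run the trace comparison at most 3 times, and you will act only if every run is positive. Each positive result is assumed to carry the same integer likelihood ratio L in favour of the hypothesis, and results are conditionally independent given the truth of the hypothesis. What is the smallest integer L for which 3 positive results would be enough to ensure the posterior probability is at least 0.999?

Prior odds = 0.087/0.913 = 87/913.
Target odds = 0.999/0.001 = 999.
Need L³ ≥ 999 ÷ (87/913) = 304029/29.
21³ = 9261 < 304029/29 ≤ 10648 = 22³, so L = 22.

22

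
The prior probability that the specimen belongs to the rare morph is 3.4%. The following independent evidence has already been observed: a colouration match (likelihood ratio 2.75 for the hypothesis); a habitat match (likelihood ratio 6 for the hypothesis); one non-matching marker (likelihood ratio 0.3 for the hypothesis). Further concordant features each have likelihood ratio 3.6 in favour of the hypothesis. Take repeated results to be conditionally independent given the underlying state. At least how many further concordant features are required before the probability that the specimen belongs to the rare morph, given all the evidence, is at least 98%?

Prior odds = 0.034/0.966 = 17/483.
Combined Bayes factor of the evidence already in hand = 2.75 × 6 × 0.3 = 4.95.
Odds after that evidence = (17/483) × 4.95 = 561/3220.
Target odds = 0.98/0.02 = 49.
Need 3.6ⁿ ≥ 49 ÷ (561/3220) = 157780/561.
3.6⁴ = 167.9616 falls short of 157780/561 but 3.6⁵ = 604.66176 reaches it, so n = 5.

5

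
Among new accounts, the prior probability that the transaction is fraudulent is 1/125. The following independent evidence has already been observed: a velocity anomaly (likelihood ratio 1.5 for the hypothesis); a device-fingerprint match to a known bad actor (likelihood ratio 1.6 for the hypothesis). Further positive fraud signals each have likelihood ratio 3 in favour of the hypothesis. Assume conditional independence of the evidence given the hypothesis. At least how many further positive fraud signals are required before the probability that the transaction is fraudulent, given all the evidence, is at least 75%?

5

Prior odds = 0.008/0.992 = 1/124.
Combined Bayes factor of the evidence already in hand = 1.5 × 1.6 = 2.4.
Odds after that evidence = (1/124) × 2.4 = 3/155.
Target odds = 0.75/0.25 = 3.
Need 3ⁿ ≥ 3 ÷ (3/155) = 155.
3⁴ = 81 falls short of 155 but 3⁵ = 243 reaches it, so n = 5.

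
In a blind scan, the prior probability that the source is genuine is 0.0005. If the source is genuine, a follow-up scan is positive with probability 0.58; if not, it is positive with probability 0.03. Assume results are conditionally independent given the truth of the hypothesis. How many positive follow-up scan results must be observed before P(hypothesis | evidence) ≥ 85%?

4

Prior odds = 0.0005/0.9995 = 1/1999.
Likelihood ratio of a positive = 0.58/0.03 = 58/3.
Target posterior odds = 0.85/0.15 = 17/3.
Need (1/1999) × (58/3)ⁿ ≥ 17/3, i.e. (58/3)ⁿ ≥ 33983/3.
(58/3)³ = 195112/27 falls short of 33983/3 but (58/3)⁴ = 11316496/81 reaches it, so n = 4.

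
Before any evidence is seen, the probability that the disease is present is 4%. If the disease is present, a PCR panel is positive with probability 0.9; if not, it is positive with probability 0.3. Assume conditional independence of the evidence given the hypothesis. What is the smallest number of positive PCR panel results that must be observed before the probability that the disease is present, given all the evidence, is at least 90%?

Prior odds = 0.04/0.96 = 1/24.
Likelihood ratio of a positive = 0.9/0.3 = 3.
Target posterior odds = 0.9/0.1 = 9.
Need (1/24) × 3ⁿ ≥ 9, i.e. 3ⁿ ≥ 216.
3⁴ = 81 falls short of 216 but 3⁵ = 243 reaches it, so n = 5.

5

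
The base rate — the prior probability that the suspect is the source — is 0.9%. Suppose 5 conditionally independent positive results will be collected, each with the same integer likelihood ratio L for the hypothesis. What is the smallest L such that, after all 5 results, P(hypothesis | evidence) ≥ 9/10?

4

Prior odds = 0.009/0.991 = 9/991.
Target odds = 0.9/0.1 = 9.
Need L⁵ ≥ 9 ÷ (9/991) = 991.
3⁵ = 243 < 991 ≤ 1024 = 4⁵, so L = 4.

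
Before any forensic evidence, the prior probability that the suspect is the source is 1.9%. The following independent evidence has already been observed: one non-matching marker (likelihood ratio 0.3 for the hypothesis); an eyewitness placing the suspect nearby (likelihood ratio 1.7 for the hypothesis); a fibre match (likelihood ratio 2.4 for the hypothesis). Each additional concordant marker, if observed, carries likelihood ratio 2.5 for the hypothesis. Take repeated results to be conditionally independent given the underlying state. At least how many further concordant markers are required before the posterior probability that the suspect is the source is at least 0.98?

9

Prior odds = 0.019/0.981 = 19/981.
Combined Bayes factor of the evidence already in hand = 0.3 × 1.7 × 2.4 = 1.224.
Odds after that evidence = (19/981) × 1.224 = 323/13625.
Target odds = 0.98/0.02 = 49.
Need 2.5ⁿ ≥ 49 ÷ (323/13625) = 667625/323.
2.5⁸ = 390625/256 falls short of 667625/323 but 2.5⁹ = 1953125/512 reaches it, so n = 9.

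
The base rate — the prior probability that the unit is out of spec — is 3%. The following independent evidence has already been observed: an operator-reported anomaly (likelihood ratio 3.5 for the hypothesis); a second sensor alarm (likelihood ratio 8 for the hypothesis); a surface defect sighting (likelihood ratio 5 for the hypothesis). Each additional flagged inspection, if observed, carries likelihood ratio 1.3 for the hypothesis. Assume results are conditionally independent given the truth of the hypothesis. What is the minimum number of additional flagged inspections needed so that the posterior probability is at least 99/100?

12

Prior odds = 0.03/0.97 = 3/97.
Combined Bayes factor of the evidence already in hand = 3.5 × 8 × 5 = 140.
Odds after that evidence = (3/97) × 140 = 420/97.
Target odds = 0.99/0.01 = 99.
Need 1.3ⁿ ≥ 99 ÷ (420/97) = 3201/140.
1.3¹¹ ≈17.9216 falls short of 3201/140 but 1.3¹² ≈23.2981 reaches it, so n = 12.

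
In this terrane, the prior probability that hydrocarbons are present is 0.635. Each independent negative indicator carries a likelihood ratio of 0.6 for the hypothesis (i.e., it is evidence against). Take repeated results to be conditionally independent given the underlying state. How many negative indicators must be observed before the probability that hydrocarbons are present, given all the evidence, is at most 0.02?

9

Prior odds = 0.635/0.365 = 127/73.
Likelihood ratio per negative indicator = 0.6.
Target odds: 0.02 ÷ 0.98 = 1/49.
Require 0.6ⁿ ≤ 1/49 ÷ (127/73) = 73/6223.
0.6⁸ = 6561/390625 is still above 73/6223 but 0.6⁹ = 19683/1953125 is at or below it, so n = 9.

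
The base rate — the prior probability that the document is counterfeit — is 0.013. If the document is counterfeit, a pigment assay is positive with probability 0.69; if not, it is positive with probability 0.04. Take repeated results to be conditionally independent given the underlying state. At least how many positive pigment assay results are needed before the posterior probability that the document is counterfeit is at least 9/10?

Prior odds = 0.013/0.987 = 13/987.
Likelihood ratio of a positive = 0.69/0.04 = 17.25.
Target odds: 0.9 ÷ 0.1 = 9.
Need (13/987) × 17.25ⁿ ≥ 9, i.e. 17.25ⁿ ≥ 8883/13.
17.25² = 297.5625 falls short of 8883/13 but 17.25³ = 5132.953125 reaches it, so n = 3.

3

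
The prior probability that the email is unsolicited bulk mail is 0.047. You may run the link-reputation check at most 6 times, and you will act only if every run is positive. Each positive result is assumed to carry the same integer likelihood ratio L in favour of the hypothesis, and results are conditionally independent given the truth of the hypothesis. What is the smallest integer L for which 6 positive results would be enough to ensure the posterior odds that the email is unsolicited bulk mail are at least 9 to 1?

Prior odds = 0.047/0.953 = 47/953.
Target odds = 9.
Need L⁶ ≥ 9 ÷ (47/953) = 8577/47.
2⁶ = 64 < 8577/47 ≤ 729 = 3⁶, so L = 3.

3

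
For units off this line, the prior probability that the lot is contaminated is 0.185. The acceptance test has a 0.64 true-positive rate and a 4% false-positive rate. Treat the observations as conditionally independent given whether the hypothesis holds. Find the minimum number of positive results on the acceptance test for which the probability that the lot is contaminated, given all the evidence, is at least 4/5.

2

Prior odds: 0.185 ÷ 0.815 = 37/163.
Likelihood ratio of a positive result = 0.64/0.04 = 16.
Target odds: 0.8 ÷ 0.2 = 4.
Need (37/163) × 16ⁿ ≥ 4, i.e. 16ⁿ ≥ 652/37.
16¹ = 16 falls short of 652/37 but 16² = 256 reaches it, so n = 2.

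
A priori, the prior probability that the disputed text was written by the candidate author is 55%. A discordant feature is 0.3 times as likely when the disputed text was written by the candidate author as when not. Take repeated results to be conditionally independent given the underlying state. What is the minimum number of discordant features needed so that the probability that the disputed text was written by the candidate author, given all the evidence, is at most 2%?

Prior odds: 0.55 ÷ 0.45 = 11/9.
Likelihood ratio per discordant feature = 0.3.
Target posterior odds = 0.02/0.98 = 1/49.
Need (11/9) × 0.3ⁿ ≤ 1/49, i.e. 0.3ⁿ ≤ 9/539.
0.3³ = 0.027 is still above 9/539 but 0.3⁴ = 0.0081 is at or below it, so n = 4.

4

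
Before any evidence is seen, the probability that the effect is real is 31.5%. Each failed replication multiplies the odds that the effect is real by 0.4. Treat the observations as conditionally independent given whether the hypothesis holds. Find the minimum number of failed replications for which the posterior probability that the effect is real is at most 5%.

3

Prior odds: 0.315 ÷ 0.685 = 63/137.
Likelihood ratio per failed replication = 0.4.
Target odds: 0.05 ÷ 0.95 = 1/19.
Require 0.4ⁿ ≤ 1/19 ÷ (63/137) = 137/1197.
0.4² = 0.16 is still above 137/1197 but 0.4³ = 0.064 is at or below it, so n = 3.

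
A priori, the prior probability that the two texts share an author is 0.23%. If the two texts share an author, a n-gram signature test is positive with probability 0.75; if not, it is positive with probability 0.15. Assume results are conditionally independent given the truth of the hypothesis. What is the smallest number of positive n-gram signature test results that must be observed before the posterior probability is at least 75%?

Prior odds = 0.0023/0.9977 = 23/9977.
Likelihood ratio of a positive = 0.75/0.15 = 5.
Target posterior odds = 0.75/0.25 = 3.
Need (23/9977) × 5ⁿ ≥ 3, i.e. 5ⁿ ≥ 29931/23.
5⁴ = 625 falls short of 29931/23 but 5⁵ = 3125 reaches it, so n = 5.

5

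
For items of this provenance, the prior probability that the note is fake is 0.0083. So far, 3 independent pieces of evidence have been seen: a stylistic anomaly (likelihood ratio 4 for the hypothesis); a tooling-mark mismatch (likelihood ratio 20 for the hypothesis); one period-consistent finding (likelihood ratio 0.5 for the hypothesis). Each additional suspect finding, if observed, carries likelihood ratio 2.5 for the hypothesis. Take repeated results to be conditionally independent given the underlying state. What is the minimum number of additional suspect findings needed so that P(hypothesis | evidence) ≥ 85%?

4

Prior odds = 0.0083/0.9917 = 83/9917.
Combined Bayes factor of the evidence already in hand = 4 × 20 × 0.5 = 40.
Odds after that evidence = (83/9917) × 40 = 3320/9917.
Target odds = 0.85/0.15 = 17/3.
Need 2.5ⁿ ≥ 17/3 ÷ (3320/9917) = 168589/9960.
2.5³ = 15.625 falls short of 168589/9960 but 2.5⁴ = 39.0625 reaches it, so n = 4.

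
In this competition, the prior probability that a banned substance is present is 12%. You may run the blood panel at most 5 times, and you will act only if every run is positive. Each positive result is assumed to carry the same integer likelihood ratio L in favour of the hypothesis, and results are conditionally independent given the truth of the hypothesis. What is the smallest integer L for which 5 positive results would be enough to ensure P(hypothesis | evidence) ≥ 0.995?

5

Prior odds = 0.12/0.88 = 3/22.
Target odds = 0.995/0.005 = 199.
Need L⁵ ≥ 199 ÷ (3/22) = 4378/3.
4⁵ = 1024 < 4378/3 ≤ 3125 = 5⁵, so L = 5.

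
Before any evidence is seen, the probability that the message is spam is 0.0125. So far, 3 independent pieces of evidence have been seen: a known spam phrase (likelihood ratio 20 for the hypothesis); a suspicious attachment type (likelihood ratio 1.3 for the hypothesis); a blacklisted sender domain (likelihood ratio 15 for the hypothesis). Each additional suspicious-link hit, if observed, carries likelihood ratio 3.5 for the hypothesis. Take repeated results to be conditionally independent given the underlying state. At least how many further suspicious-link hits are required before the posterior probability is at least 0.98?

Prior odds = 0.0125/0.9875 = 1/79.
Combined Bayes factor of the evidence already in hand = 20 × 1.3 × 15 = 390.
Odds after that evidence = (1/79) × 390 = 390/79.
Target odds = 0.98/0.02 = 49.
Need 3.5ⁿ ≥ 49 ÷ (390/79) = 3871/390.
3.5¹ = 3.5 falls short of 3871/390 but 3.5² = 12.25 reaches it, so n = 2.

2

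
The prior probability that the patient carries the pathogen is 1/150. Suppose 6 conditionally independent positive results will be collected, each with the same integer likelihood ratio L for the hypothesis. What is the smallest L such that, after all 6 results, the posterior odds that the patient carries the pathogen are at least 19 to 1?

Prior odds = (1/150)/(149/150) = 1/149.
Target odds = 19.
Need L⁶ ≥ 19 ÷ (1/149) = 2831.
3⁶ = 729 < 2831 ≤ 4096 = 4⁶, so L = 4.

4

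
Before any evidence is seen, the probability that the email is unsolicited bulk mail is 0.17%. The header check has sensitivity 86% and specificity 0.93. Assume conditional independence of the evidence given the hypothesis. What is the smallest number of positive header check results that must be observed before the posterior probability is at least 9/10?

4

Prior odds = 0.0017/0.9983 = 17/9983.
False-positive rate = 1 − 0.93 = 0.07; likelihood ratio of a positive = 0.86/0.07 = 86/7.
Target odds: 0.9 ÷ 0.1 = 9.
Require (86/7)ⁿ ≥ 9 ÷ (17/9983) = 89847/17.
(86/7)³ = 636056/343 falls short of 89847/17 but (86/7)⁴ = 54700816/2401 reaches it, so n = 4.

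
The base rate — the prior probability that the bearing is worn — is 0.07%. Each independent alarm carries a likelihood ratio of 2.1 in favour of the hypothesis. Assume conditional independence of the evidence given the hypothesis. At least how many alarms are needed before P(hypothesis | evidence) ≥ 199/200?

Prior odds: 0.0007 ÷ 0.9993 = 7/9993.
Likelihood ratio per alarm = 2.1.
Target odds: 0.995 ÷ 0.005 = 199.
Need (7/9993) × 2.1ⁿ ≥ 199, i.e. 2.1ⁿ ≥ 1988607/7.
2.1¹⁶ ≈143057 falls short of 1988607/7 but 2.1¹⁷ ≈300419 reaches it, so n = 17.

17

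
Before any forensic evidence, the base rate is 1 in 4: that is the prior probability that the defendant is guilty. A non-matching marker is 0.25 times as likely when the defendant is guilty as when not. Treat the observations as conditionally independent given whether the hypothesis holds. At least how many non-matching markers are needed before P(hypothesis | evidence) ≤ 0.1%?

Prior odds = 0.25/0.75 = 1/3.
Likelihood ratio per non-matching marker = 0.25.
Target posterior odds = 0.001/0.999 = 1/999.
Require 0.25ⁿ ≤ 1/999 ÷ (1/3) = 1/333.
0.25⁴ = 0.00390625 is still above 1/333 but 0.25⁵ = 1/1024 is at or below it, so n = 5.

5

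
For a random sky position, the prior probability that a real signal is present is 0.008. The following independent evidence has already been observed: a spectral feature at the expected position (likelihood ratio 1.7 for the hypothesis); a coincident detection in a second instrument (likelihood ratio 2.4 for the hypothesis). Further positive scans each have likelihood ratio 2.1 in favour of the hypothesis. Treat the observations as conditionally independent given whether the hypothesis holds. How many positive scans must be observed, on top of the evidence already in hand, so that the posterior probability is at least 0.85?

Prior odds = 0.008/0.992 = 1/124.
Combined Bayes factor of the evidence already in hand = 1.7 × 2.4 = 4.08.
Odds after that evidence = (1/124) × 4.08 = 51/1550.
Target odds = 0.85/0.15 = 17/3.
Need 2.1ⁿ ≥ 17/3 ÷ (51/1550) = 1550/9.
2.1⁶ = 85766121/1000000 falls short of 1550/9 but 2.1⁷ ≈180.109 reaches it, so n = 7.

7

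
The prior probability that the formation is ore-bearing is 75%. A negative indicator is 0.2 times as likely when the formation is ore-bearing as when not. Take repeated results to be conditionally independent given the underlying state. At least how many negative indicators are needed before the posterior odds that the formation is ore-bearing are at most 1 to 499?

5

Prior odds = 0.75/0.25 = 3.
Likelihood ratio per negative indicator = 0.2.
Target odds = 1/499.
Need 3 × 0.2ⁿ ≤ 1/499, i.e. 0.2ⁿ ≤ 1/1497.
0.2⁴ = 0.0016 is still above 1/1497 but 0.2⁵ = 0.00032 is at or below it, so n = 5.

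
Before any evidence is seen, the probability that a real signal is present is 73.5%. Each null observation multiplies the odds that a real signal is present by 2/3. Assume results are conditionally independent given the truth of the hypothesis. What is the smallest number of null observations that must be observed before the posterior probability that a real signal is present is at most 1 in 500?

18

Prior odds = 0.735/0.265 = 147/53.
Likelihood ratio per null observation = 2/3.
Target posterior odds = 0.002/0.998 = 1/499.
Require (2/3)ⁿ ≤ 1/499 ÷ (147/53) = 53/73353.
(2/3)¹⁷ = 131072/129140163 is still above 53/73353 but (2/3)¹⁸ = 262144/387420489 is at or below it, so n = 18.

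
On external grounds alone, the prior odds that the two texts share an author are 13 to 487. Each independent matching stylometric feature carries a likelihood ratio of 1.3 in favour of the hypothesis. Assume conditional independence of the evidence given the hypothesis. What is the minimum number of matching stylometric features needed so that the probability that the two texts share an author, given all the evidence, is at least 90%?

23

Prior odds = 13/487.
Likelihood ratio per matching stylometric feature = 1.3.
Target odds: 0.9 ÷ 0.1 = 9.
Need (13/487) × 1.3ⁿ ≥ 9, i.e. 1.3ⁿ ≥ 4383/13.
1.3²² ≈321.184 falls short of 4383/13 but 1.3²³ ≈417.539 reaches it, so n = 23.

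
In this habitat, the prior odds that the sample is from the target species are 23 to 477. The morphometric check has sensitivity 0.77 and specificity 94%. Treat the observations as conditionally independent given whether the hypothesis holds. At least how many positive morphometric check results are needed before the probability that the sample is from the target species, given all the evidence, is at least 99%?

Prior odds = 23/477.
False-positive rate = 1 − 0.94 = 0.06; likelihood ratio of a positive = 0.77/0.06 = 77/6.
Target posterior odds = 0.99/0.01 = 99.
Need (23/477) × (77/6)ⁿ ≥ 99, i.e. (77/6)ⁿ ≥ 47223/23.
(77/6)² = 5929/36 falls short of 47223/23 but (77/6)³ = 456533/216 reaches it, so n = 3.

3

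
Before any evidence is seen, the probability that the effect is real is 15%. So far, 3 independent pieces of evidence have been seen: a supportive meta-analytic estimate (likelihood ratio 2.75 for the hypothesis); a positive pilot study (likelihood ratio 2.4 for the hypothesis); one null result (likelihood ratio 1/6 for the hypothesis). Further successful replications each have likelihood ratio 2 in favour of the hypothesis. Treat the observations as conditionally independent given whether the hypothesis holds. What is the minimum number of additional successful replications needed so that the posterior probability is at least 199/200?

11

Prior odds = 0.15/0.85 = 3/17.
Combined Bayes factor of the evidence already in hand = 2.75 × 2.4 × (1/6) = 1.1.
Odds after that evidence = (3/17) × 1.1 = 33/170.
Target odds = 0.995/0.005 = 199.
Need 2ⁿ ≥ 199 ÷ (33/170) = 33830/33.
2¹⁰ = 1024 falls short of 33830/33 but 2¹¹ = 2048 reaches it, so n = 11.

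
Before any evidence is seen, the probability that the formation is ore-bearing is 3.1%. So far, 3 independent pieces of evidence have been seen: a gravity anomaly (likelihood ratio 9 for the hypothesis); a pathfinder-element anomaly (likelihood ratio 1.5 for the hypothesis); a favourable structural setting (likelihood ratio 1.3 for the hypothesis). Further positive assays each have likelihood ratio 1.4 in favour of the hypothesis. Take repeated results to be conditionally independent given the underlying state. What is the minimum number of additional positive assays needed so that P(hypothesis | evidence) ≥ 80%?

6

Prior odds = 0.031/0.969 = 31/969.
Combined Bayes factor of the evidence already in hand = 9 × 1.5 × 1.3 = 17.55.
Odds after that evidence = (31/969) × 17.55 = 3627/6460.
Target odds = 0.8/0.2 = 4.
Need 1.4ⁿ ≥ 4 ÷ (3627/6460) = 25840/3627.
1.4⁵ = 5.37824 falls short of 25840/3627 but 1.4⁶ = 117649/15625 reaches it, so n = 6.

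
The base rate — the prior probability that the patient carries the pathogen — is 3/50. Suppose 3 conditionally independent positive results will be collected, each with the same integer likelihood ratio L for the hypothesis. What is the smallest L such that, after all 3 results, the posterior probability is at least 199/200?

15

Prior odds = 0.06/0.94 = 3/47.
Target odds = 0.995/0.005 = 199.
Need L³ ≥ 199 ÷ (3/47) = 9353/3.
14³ = 2744 < 9353/3 ≤ 3375 = 15³, so L = 15.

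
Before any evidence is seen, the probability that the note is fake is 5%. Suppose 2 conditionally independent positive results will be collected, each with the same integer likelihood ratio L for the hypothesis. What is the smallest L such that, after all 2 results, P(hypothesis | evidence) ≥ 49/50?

31

Prior odds = 0.05/0.95 = 1/19.
Target odds = 0.98/0.02 = 49.
Need L² ≥ 49 ÷ (1/19) = 931.
30² = 900 < 931 ≤ 961 = 31², so L = 31.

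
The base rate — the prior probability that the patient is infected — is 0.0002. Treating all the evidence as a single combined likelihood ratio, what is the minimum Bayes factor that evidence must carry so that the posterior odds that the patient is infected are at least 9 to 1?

Prior odds = 0.0002/0.9998 = 1/4999.
Target odds = 9.
Required Bayes factor = 9 ÷ (1/4999) = 44991.

44991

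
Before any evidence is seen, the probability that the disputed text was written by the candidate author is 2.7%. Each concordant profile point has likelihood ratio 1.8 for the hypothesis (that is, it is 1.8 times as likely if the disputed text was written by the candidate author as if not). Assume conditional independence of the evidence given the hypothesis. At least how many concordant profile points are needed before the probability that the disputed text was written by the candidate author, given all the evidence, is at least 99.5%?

16

Prior odds: 0.027 ÷ 0.973 = 27/973.
Likelihood ratio per concordant profile point = 1.8.
Target odds: 0.995 ÷ 0.005 = 199.
Require 1.8ⁿ ≥ 199 ÷ (27/973) = 193627/27.
1.8¹⁵ ≈6746.64 falls short of 193627/27 but 1.8¹⁶ ≈12144 reaches it, so n = 16.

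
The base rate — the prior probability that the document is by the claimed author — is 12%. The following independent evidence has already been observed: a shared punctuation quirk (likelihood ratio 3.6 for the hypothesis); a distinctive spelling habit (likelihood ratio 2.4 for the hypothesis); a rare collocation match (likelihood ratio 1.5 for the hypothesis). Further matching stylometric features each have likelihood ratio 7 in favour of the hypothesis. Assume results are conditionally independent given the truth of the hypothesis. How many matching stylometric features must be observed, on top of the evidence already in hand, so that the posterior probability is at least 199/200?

3

Prior odds = 0.12/0.88 = 3/22.
Combined Bayes factor of the evidence already in hand = 3.6 × 2.4 × 1.5 = 12.96.
Odds after that evidence = (3/22) × 12.96 = 486/275.
Target odds = 0.995/0.005 = 199.
Need 7ⁿ ≥ 199 ÷ (486/275) = 54725/486.
7² = 49 falls short of 54725/486 but 7³ = 343 reaches it, so n = 3.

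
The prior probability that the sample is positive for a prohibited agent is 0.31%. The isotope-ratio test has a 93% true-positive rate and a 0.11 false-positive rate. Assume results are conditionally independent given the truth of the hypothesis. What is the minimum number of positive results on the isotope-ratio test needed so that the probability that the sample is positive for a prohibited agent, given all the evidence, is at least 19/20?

Prior odds = 0.0031/0.9969 = 31/9969.
Likelihood ratio of a positive result = 0.93/0.11 = 93/11.
Target posterior odds = 0.95/0.05 = 19.
Require (93/11)ⁿ ≥ 19 ÷ (31/9969) = 189411/31.
(93/11)⁴ = 74805201/14641 falls short of 189411/31 but (93/11)⁵ ≈43196.8 reaches it, so n = 5.

5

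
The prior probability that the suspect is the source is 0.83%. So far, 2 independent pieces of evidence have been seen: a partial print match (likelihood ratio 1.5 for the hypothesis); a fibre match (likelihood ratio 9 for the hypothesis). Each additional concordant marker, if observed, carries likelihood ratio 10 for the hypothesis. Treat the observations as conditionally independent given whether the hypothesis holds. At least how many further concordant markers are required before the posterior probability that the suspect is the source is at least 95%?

3

Prior odds = 0.0083/0.9917 = 83/9917.
Combined Bayes factor of the evidence already in hand = 1.5 × 9 = 13.5.
Odds after that evidence = (83/9917) × 13.5 = 2241/19834.
Target odds = 0.95/0.05 = 19.
Need 10ⁿ ≥ 19 ÷ (2241/19834) = 376846/2241.
10² = 100 falls short of 376846/2241 but 10³ = 1000 reaches it, so n = 3.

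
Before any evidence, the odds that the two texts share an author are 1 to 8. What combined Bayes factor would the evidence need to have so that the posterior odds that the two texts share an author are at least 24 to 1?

Prior odds = 0.125.
Target odds = 24.
Required Bayes factor = 24 ÷ 0.125 = 192.

192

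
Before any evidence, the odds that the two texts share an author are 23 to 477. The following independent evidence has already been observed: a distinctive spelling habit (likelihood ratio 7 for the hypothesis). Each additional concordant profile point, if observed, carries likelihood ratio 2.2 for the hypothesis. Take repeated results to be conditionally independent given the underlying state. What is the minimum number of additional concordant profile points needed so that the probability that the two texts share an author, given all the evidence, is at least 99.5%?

9

Prior odds = 23/477.
Bayes factor of the evidence already in hand = 7.
Odds after that evidence = (23/477) × 7 = 161/477.
Target odds = 0.995/0.005 = 199.
Need 2.2ⁿ ≥ 199 ÷ (161/477) = 94923/161.
2.2⁸ = 214358881/390625 falls short of 94923/161 but 2.2⁹ ≈1207.27 reaches it, so n = 9.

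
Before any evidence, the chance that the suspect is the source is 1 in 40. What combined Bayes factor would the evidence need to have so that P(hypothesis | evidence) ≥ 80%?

156

Prior odds = 0.025/0.975 = 1/39.
Target odds = 0.8/0.2 = 4.
Required Bayes factor = 4 ÷ (1/39) = 156.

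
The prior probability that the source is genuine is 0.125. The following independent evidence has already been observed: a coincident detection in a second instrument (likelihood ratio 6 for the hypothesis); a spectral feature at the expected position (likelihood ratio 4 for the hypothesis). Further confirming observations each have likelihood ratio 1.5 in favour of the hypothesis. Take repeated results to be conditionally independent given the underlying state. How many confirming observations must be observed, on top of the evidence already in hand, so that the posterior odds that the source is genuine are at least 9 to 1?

Prior odds = 0.125/0.875 = 1/7.
Combined Bayes factor of the evidence already in hand = 6 × 4 = 24.
Odds after that evidence = (1/7) × 24 = 24/7.
Target odds = 9.
Need 1.5ⁿ ≥ 9 ÷ (24/7) = 2.625.
1.5² = 2.25 falls short of 2.625 but 1.5³ = 3.375 reaches it, so n = 3.

3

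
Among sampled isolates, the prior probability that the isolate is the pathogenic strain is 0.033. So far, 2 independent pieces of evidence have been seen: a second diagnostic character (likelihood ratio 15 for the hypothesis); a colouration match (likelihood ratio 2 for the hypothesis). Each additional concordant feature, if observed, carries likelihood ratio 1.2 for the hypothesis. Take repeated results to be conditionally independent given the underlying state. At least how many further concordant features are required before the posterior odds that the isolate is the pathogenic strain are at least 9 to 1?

Prior odds = 0.033/0.967 = 33/967.
Combined Bayes factor of the evidence already in hand = 15 × 2 = 30.
Odds after that evidence = (33/967) × 30 = 990/967.
Target odds = 9.
Need 1.2ⁿ ≥ 9 ÷ (990/967) = 967/110.
1.2¹¹ = 362797056/48828125 falls short of 967/110 but 1.2¹² ≈8.9161 reaches it, so n = 12.

12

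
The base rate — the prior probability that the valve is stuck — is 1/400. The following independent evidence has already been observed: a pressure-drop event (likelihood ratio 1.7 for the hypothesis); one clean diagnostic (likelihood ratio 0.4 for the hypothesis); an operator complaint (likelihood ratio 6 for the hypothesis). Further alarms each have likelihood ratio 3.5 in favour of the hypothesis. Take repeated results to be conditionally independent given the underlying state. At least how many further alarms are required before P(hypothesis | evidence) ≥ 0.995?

8

Prior odds = 0.0025/0.9975 = 1/399.
Combined Bayes factor of the evidence already in hand = 1.7 × 0.4 × 6 = 4.08.
Odds after that evidence = (1/399) × 4.08 = 34/3325.
Target odds = 0.995/0.005 = 199.
Need 3.5ⁿ ≥ 199 ÷ (34/3325) = 661675/34.
3.5⁷ = 823543/128 falls short of 661675/34 but 3.5⁸ = 5764801/256 reaches it, so n = 8.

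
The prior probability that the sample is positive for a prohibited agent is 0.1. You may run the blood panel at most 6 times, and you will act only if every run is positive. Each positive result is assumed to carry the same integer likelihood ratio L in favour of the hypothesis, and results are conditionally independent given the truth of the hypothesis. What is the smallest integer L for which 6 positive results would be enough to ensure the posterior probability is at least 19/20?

Prior odds = 0.1/0.9 = 1/9.
Target odds = 0.95/0.05 = 19.
Need L⁶ ≥ 19 ÷ (1/9) = 171.
2⁶ = 64 < 171 ≤ 729 = 3⁶, so L = 3.

3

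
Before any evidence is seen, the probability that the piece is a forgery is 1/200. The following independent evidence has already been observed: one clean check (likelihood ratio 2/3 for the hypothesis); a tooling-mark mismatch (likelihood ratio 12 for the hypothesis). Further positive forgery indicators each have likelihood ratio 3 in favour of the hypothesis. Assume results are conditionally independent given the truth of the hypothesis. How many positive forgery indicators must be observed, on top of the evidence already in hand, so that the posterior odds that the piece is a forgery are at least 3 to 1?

4

Prior odds = 0.005/0.995 = 1/199.
Combined Bayes factor of the evidence already in hand = (2/3) × 12 = 8.
Odds after that evidence = (1/199) × 8 = 8/199.
Target odds = 3.
Need 3ⁿ ≥ 3 ÷ (8/199) = 74.625.
3³ = 27 falls short of 74.625 but 3⁴ = 81 reaches it, so n = 4.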